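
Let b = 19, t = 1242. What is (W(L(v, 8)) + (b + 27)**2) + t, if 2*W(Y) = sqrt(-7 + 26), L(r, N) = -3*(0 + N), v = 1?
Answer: 3358 + sqrt(19)/2 ≈ 3360.2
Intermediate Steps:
L(r, N) = -3*N
W(Y) = sqrt(19)/2 (W(Y) = sqrt(-7 + 26)/2 = sqrt(19)/2)
(W(L(v, 8)) + (b + 27)**2) + t = (sqrt(19)/2 + (19 + 27)**2) + 1242 = (sqrt(19)/2 + 46**2) + 1242 = (sqrt(19)/2 + 2116) + 1242 = (2116 + sqrt(19)/2) + 1242 = 3358 + sqrt(19)/2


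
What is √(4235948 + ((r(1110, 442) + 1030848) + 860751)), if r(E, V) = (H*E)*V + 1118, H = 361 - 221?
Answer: √74815465 ≈ 8649.6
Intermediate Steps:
H = 140
r(E, V) = 1118 + 140*E*V (r(E, V) = (140*E)*V + 1118 = 140*E*V + 1118 = 1118 + 140*E*V)
√(4235948 + ((r(1110, 442) + 1030848) + 860751)) = √(4235948 + (((1118 + 140*1110*442) + 1030848) + 860751)) = √(4235948 + (((1118 + 68686800) + 1030848) + 860751)) = √(4235948 + ((68687918 + 1030848) + 860751)) = √(4235948 + (69718766 + 860751)) = √(4235948 + 70579517) = √74815465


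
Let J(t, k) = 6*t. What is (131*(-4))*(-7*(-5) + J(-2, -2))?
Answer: -12052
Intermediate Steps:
(131*(-4))*(-7*(-5) + J(-2, -2)) = (131*(-4))*(-7*(-5) + 6*(-2)) = -524*(35 - 12) = -524*23 = -12052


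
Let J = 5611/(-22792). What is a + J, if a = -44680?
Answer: -1018352171/22792 ≈ -44680.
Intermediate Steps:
J = -5611/22792 (J = 5611*(-1/22792) = -5611/22792 ≈ -0.24618)
a + J = -44680 - 5611/22792 = -1018352171/22792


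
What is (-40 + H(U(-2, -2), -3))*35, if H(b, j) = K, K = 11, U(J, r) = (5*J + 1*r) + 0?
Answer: -1015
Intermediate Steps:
U(J, r) = r + 5*J (U(J, r) = (5*J + r) + 0 = (r + 5*J) + 0 = r + 5*J)
H(b, j) = 11
(-40 + H(U(-2, -2), -3))*35 = (-40 + 11)*35 = -29*35 = -1015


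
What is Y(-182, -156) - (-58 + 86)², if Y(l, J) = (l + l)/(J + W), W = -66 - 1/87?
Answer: -15111292/19315 ≈ -782.36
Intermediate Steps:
W = -5743/87 (W = -66 - 1*1/87 = -66 - 1/87 = -5743/87 ≈ -66.011)
Y(l, J) = 2*l/(-5743/87 + J) (Y(l, J) = (l + l)/(J - 5743/87) = (2*l)/(-5743/87 + J) = 2*l/(-5743/87 + J))
Y(-182, -156) - (-58 + 86)² = 174*(-182)/(-5743 + 87*(-156)) - (-58 + 86)² = 174*(-182)/(-5743 - 13572) - 1*28² = 174*(-182)/(-19315) - 1*784 = 174*(-182)*(-1/19315) - 784 = 31668/19315 - 784 = -15111292/19315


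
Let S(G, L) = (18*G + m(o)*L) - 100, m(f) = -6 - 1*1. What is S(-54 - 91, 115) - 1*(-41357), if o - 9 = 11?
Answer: 37842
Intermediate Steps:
o = 20 (o = 9 + 11 = 20)
m(f) = -7 (m(f) = -6 - 1 = -7)
S(G, L) = -100 - 7*L + 18*G (S(G, L) = (18*G - 7*L) - 100 = (-7*L + 18*G) - 100 = -100 - 7*L + 18*G)
S(-54 - 91, 115) - 1*(-41357) = (-100 - 7*115 + 18*(-54 - 91)) - 1*(-41357) = (-100 - 805 + 18*(-145)) + 41357 = (-100 - 805 - 2610) + 41357 = -3515 + 41357 = 37842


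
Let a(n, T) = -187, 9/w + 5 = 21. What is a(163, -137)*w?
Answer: -1683/16 ≈ -105.19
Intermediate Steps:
w = 9/16 (w = 9/(-5 + 21) = 9/16 ≈ 0.56250)
a(163, -137)*w = -187*9/16 = -1683/16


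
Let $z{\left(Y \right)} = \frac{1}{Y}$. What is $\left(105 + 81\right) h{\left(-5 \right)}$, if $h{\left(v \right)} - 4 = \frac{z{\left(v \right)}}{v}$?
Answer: $\frac{18786}{25} \approx 751.44$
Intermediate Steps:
$h{\left(v \right)} = 4 + \frac{1}{v^{2}}$ ($h{\left(v \right)} = 4 + \frac{1}{v v} = 4 + \frac{1}{v^{2}}$)
$\left(105 + 81\right) h{\left(-5 \right)} = \left(105 + 81\right) \left(4 + \frac{1}{25}\right) = 186 \left(4 + \frac{1}{25}\right) = 186 \cdot \frac{101}{25} = \frac{18786}{25}$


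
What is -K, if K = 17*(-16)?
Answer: 272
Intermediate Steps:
K = -272
-K = -1*(-272) = 272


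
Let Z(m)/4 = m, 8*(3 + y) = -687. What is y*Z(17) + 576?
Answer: -10935/2 ≈ -5467.5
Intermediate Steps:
y = -711/8 (y = -3 + (⅛)*(-687) = -3 - 687/8 = -711/8 ≈ -88.875)
Z(m) = 4*m
y*Z(17) + 576 = -711*17/2 + 576 = -711/8*68 + 576 = -12087/2 + 576 = -10935/2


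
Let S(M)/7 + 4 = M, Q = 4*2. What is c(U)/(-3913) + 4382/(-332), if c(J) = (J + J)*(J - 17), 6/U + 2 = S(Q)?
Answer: -1448684599/109775302 ≈ -13.197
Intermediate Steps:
Q = 8
S(M) = -28 + 7*M
U = 3/13 (U = 6/(-2 + (-28 + 7*8)) = 6/(-2 + (-28 + 56)) = 6/(-2 + 28) = 6/26 = 6*(1/26) = 3/13 ≈ 0.23077)
c(J) = 2*J*(-17 + J) (c(J) = (2*J)*(-17 + J) = 2*J*(-17 + J))
c(U)/(-3913) + 4382/(-332) = (2*(3/13)*(-17 + 3/13))/(-3913) + 4382/(-332) = (2*(3/13)*(-218/13))*(-1/3913) + 4382*(-1/332) = -1308/169*(-1/3913) - 2191/166 = 1308/661297 - 2191/166 = -1448684599/109775302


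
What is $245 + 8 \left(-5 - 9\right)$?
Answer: $133$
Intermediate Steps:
$245 + 8 \left(-5 - 9\right) = 245 + 8 \left(-14\right) = 245 - 112 = 133$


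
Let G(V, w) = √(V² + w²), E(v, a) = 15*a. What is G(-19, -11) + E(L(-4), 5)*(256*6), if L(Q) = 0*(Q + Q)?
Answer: 115200 + √482 ≈ 1.1522e+5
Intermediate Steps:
L(Q) = 0 (L(Q) = 0*(2*Q) = 0)
G(-19, -11) + E(L(-4), 5)*(256*6) = √((-19)² + (-11)²) + (15*5)*(256*6) = √(361 + 121) + 75*1536 = √482 + 115200 = 115200 + √482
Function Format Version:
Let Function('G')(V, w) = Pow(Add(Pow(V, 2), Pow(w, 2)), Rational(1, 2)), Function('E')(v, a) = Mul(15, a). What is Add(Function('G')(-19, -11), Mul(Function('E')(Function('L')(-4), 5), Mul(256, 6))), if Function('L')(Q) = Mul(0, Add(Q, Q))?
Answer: Add(115200, Pow(482, Rational(1, 2))) ≈ 1.1522e+5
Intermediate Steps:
Function('L')(Q) = 0 (Function('L')(Q) = Mul(0, Mul(2, Q)) = 0)
Add(Function('G')(-19, -11), Mul(Function('E')(Function('L')(-4), 5), Mul(256, 6))) = Add(Pow(Add(Pow(-19, 2), Pow(-11, 2)), Rational(1, 2)), Mul(Mul(15, 5), Mul(256, 6))) = Add(Pow(Add(361, 121), Rational(1, 2)), Mul(75, 1536)) = Add(Pow(482, Rational(1, 2)), 115200) = Add(115200, Pow(482, Rational(1, 2)))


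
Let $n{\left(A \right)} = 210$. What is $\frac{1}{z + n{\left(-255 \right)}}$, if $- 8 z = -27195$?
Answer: $\frac{8}{28875} \approx 0.00027706$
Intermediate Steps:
$z = \frac{27195}{8}$ ($z = \left(- \frac{1}{8}\right) \left(-27195\right) = \frac{27195}{8} \approx 3399.4$)
$\frac{1}{z + n{\left(-255 \right)}} = \frac{1}{\frac{27195}{8} + 210} = \frac{1}{\frac{28875}{8}} = \frac{8}{28875}$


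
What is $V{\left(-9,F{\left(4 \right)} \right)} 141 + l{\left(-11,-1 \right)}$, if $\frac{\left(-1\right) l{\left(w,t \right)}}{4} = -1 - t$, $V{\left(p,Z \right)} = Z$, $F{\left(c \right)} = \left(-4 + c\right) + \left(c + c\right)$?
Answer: $1128$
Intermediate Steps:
$F{\left(c \right)} = -4 + 3 c$ ($F{\left(c \right)} = \left(-4 + c\right) + 2 c = -4 + 3 c$)
$l{\left(w,t \right)} = 4 + 4 t$ ($l{\left(w,t \right)} = - 4 \left(-1 - t\right) = 4 + 4 t$)
$V{\left(-9,F{\left(4 \right)} \right)} 141 + l{\left(-11,-1 \right)} = \left(-4 + 3 \cdot 4\right) 141 + \left(4 + 4 \left(-1\right)\right) = \left(-4 + 12\right) 141 + \left(4 - 4\right) = 8 \cdot 141 + 0 = 1128 + 0 = 1128$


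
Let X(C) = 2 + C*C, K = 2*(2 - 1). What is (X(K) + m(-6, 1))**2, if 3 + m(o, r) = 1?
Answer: 16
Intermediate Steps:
m(o, r) = -2 (m(o, r) = -3 + 1 = -2)
K = 2 (K = 2*1 = 2)
X(C) = 2 + C**2
(X(K) + m(-6, 1))**2 = ((2 + 2**2) - 2)**2 = ((2 + 4) - 2)**2 = (6 - 2)**2 = 4**2 = 16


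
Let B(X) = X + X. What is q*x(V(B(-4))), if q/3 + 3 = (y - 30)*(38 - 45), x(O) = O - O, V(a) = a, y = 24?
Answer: 0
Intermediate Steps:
B(X) = 2*X
x(O) = 0
q = 117 (q = -9 + 3*((24 - 30)*(38 - 45)) = -9 + 3*(-6*(-7)) = -9 + 3*42 = -9 + 126 = 117)
q*x(V(B(-4))) = 117*0 = 0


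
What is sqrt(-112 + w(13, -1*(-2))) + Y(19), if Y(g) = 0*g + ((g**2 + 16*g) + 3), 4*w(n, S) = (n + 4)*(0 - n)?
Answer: 668 + I*sqrt(669)/2 ≈ 668.0 + 12.933*I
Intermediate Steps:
w(n, S) = -n*(4 + n)/4 (w(n, S) = ((n + 4)*(0 - n))/4 = ((4 + n)*(-n))/4 = (-n*(4 + n))/4 = -n*(4 + n)/4)
Y(g) = 3 + g**2 + 16*g (Y(g) = 0 + (3 + g**2 + 16*g) = 3 + g**2 + 16*g)
sqrt(-112 + w(13, -1*(-2))) + Y(19) = sqrt(-112 - 1/4*13*(4 + 13)) + (3 + 19**2 + 16*19) = sqrt(-112 - 1/4*13*17) + (3 + 361 + 304) = sqrt(-112 - 221/4) + 668 = sqrt(-669/4) + 668 = I*sqrt(669)/2 + 668 = 668 + I*sqrt(669)/2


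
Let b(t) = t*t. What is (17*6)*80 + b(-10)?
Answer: 8260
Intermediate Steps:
b(t) = t²
(17*6)*80 + b(-10) = (17*6)*80 + (-10)² = 102*80 + 100 = 8160 + 100 = 8260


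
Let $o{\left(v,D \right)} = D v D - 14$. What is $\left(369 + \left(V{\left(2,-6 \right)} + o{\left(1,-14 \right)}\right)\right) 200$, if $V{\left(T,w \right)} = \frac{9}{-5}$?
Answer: $109840$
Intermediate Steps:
$V{\left(T,w \right)} = - \frac{9}{5}$ ($V{\left(T,w \right)} = 9 \left(- \frac{1}{5}\right) = - \frac{9}{5}$)
$o{\left(v,D \right)} = -14 + v D^{2}$ ($o{\left(v,D \right)} = v D^{2} - 14 = -14 + v D^{2}$)
$\left(369 + \left(V{\left(2,-6 \right)} + o{\left(1,-14 \right)}\right)\right) 200 = \left(369 - \left(\frac{79}{5} - 196\right)\right) 200 = \left(369 + \left(- \frac{9}{5} + \left(-14 + 1 \cdot 196\right)\right)\right) 200 = \left(369 + \left(- \frac{9}{5} + \left(-14 + 196\right)\right)\right) 200 = \left(369 + \left(- \frac{9}{5} + 182\right)\right) 200 = \left(369 + \frac{901}{5}\right) 200 = \frac{2746}{5} \cdot 200 = 109840$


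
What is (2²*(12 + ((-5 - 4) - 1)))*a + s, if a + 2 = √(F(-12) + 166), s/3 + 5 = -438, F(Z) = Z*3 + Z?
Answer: -1345 + 8*√118 ≈ -1258.1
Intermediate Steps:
F(Z) = 4*Z (F(Z) = 3*Z + Z = 4*Z)
s = -1329 (s = -15 + 3*(-438) = -15 - 1314 = -1329)
a = -2 + √118 (a = -2 + √(4*(-12) + 166) = -2 + √(-48 + 166) = -2 + √118 ≈ 8.8628)
(2²*(12 + ((-5 - 4) - 1)))*a + s = (2²*(12 + ((-5 - 4) - 1)))*(-2 + √118) - 1329 = (4*(12 + (-9 - 1)))*(-2 + √118) - 1329 = (4*(12 - 10))*(-2 + √118) - 1329 = (4*2)*(-2 + √118) - 1329 = 8*(-2 + √118) - 1329 = (-16 + 8*√118) - 1329 = -1345 + 8*√118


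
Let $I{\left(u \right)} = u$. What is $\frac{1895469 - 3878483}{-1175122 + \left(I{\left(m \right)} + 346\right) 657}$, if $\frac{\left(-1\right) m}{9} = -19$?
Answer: $\frac{1983014}{835453} \approx 2.3736$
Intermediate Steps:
$m = 171$ ($m = \left(-9\right) \left(-19\right) = 171$)
$\frac{1895469 - 3878483}{-1175122 + \left(I{\left(m \right)} + 346\right) 657} = \frac{1895469 - 3878483}{-1175122 + \left(171 + 346\right) 657} = - \frac{1983014}{-1175122 + 517 \cdot 657} = - \frac{1983014}{-1175122 + 339669} = - \frac{1983014}{-835453} = \left(-1983014\right) \left(- \frac{1}{835453}\right) = \frac{1983014}{835453}$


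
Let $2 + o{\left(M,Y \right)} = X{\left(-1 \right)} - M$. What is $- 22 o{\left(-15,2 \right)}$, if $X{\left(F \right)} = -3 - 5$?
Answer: $-110$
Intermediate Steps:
$X{\left(F \right)} = -8$
$o{\left(M,Y \right)} = -10 - M$ ($o{\left(M,Y \right)} = -2 - \left(8 + M\right) = -10 - M$)
$- 22 o{\left(-15,2 \right)} = - 22 \left(-10 - -15\right) = - 22 \left(-10 + 15\right) = \left(-22\right) 5 = -110$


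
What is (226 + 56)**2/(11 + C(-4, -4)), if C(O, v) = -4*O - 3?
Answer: 6627/2 ≈ 3313.5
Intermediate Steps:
C(O, v) = -3 - 4*O
(226 + 56)**2/(11 + C(-4, -4)) = (226 + 56)**2/(11 + (-3 - 4*(-4))) = 282**2/(11 + (-3 + 16)) = 79524/(11 + 13) = 79524/24 = 79524*(1/24) = 6627/2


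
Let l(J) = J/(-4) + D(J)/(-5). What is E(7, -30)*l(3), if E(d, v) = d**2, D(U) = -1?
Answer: -539/20 ≈ -26.950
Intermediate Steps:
l(J) = 1/5 - J/4 (l(J) = J/(-4) - 1/(-5) = J*(-1/4) - 1*(-1/5) = -J/4 + 1/5 = 1/5 - J/4)
E(7, -30)*l(3) = 7**2*(1/5 - 1/4*3) = 49*(1/5 - 3/4) = 49*(-11/20) = -539/20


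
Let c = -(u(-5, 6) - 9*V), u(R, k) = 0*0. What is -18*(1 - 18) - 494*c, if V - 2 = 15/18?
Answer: -12291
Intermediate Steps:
u(R, k) = 0
V = 17/6 (V = 2 + 15/18 = 2 + 15*(1/18) = 2 + ⅚ = 17/6 ≈ 2.8333)
c = 51/2 (c = -(0 - 9*17/6) = -(0 - 51/2) = -1*(-51/2) = 51/2 ≈ 25.500)
-18*(1 - 18) - 494*c = -18*(1 - 18) - 494*51/2 = -18*(-17) - 12597 = 306 - 12597 = -12291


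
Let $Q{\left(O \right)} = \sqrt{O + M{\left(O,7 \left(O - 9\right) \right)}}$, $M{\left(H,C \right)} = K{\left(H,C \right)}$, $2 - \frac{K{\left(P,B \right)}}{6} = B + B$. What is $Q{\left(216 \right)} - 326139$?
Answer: $-326139 + 2 i \sqrt{4290} \approx -3.2614 \cdot 10^{5} + 131.0 i$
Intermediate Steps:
$K{\left(P,B \right)} = 12 - 12 B$ ($K{\left(P,B \right)} = 12 - 6 \left(B + B\right) = 12 - 6 \cdot 2 B = 12 - 12 B$)
$M{\left(H,C \right)} = 12 - 12 C$
$Q{\left(O \right)} = \sqrt{768 - 83 O}$ ($Q{\left(O \right)} = \sqrt{O - \left(-12 + 12 \cdot 7 \left(O - 9\right)\right)} = \sqrt{O - \left(-12 + 12 \cdot 7 \left(-9 + O\right)\right)} = \sqrt{O - \left(-12 + 12 \left(-63 + 7 O\right)\right)} = \sqrt{O + \left(12 - \left(-756 + 84 O\right)\right)} = \sqrt{O - \left(-768 + 84 O\right)} = \sqrt{768 - 83 O}$)
$Q{\left(216 \right)} - 326139 = \sqrt{768 - 17928} - 326139 = \sqrt{-17160} - 326139 = 2 i \sqrt{4290} - 326139 = -326139 + 2 i \sqrt{4290}$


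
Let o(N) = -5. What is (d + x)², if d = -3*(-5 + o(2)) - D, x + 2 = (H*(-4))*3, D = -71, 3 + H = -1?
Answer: 21609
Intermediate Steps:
H = -4 (H = -3 - 1 = -4)
x = 46 (x = -2 - 4*(-4)*3 = -2 + 16*3 = -2 + 48 = 46)
d = 101 (d = -3*(-5 - 5) - 1*(-71) = -3*(-10) + 71 = 30 + 71 = 101)
(d + x)² = (101 + 46)² = 147² = 21609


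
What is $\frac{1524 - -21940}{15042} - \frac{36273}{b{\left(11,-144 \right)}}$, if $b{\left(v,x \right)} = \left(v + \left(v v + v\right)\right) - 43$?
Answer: $- \frac{271636033}{752100} \approx -361.17$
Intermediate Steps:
$b{\left(v,x \right)} = -43 + v^{2} + 2 v$ ($b{\left(v,x \right)} = \left(v + \left(v^{2} + v\right)\right) - 43 = \left(v + \left(v + v^{2}\right)\right) - 43 = \left(v^{2} + 2 v\right) - 43 = -43 + v^{2} + 2 v$)
$\frac{1524 - -21940}{15042} - \frac{36273}{b{\left(11,-144 \right)}} = \frac{1524 - -21940}{15042} - \frac{36273}{-43 + 11^{2} + 2 \cdot 11} = \left(1524 + 21940\right) \frac{1}{15042} - \frac{36273}{-43 + 121 + 22} = 23464 \cdot \frac{1}{15042} - \frac{36273}{100} = \frac{11732}{7521} - \frac{36273}{100} = - \frac{271636033}{752100}$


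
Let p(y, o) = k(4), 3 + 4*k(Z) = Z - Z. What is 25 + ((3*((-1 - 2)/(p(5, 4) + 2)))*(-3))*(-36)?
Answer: -3763/5 ≈ -752.60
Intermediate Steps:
k(Z) = -¾ (k(Z) = -¾ + (Z - Z)/4 = -¾ + (¼)*0 = -¾ + 0 = -¾)
p(y, o) = -¾
25 + ((3*((-1 - 2)/(p(5, 4) + 2)))*(-3))*(-36) = 25 + ((3*((-1 - 2)/(-¾ + 2)))*(-3))*(-36) = 25 + ((3*(-3/5/4))*(-3))*(-36) = 25 + ((3*(-3*⅘))*(-3))*(-36) = 25 + ((3*(-12/5))*(-3))*(-36) = 25 - 36/5*(-3)*(-36) = 25 + (108/5)*(-36) = 25 - 3888/5 = -3763/5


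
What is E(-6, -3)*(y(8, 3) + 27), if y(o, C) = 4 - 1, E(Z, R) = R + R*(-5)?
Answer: 360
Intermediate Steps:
E(Z, R) = -4*R (E(Z, R) = R - 5*R = -4*R)
y(o, C) = 3
E(-6, -3)*(y(8, 3) + 27) = (-4*(-3))*(3 + 27) = 12*30 = 360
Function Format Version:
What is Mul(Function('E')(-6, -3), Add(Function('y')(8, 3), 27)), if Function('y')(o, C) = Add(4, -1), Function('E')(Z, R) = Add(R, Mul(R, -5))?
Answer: 360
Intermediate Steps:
Function('E')(Z, R) = Mul(-4, R) (Function('E')(Z, R) = Add(R, Mul(-5, R)) = Mul(-4, R))
Function('y')(o, C) = 3
Mul(Function('E')(-6, -3), Add(Function('y')(8, 3), 27)) = Mul(Mul(-4, -3), Add(3, 27)) = Mul(12, 30) = 360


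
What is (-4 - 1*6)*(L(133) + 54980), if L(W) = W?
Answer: -551130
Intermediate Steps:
(-4 - 1*6)*(L(133) + 54980) = (-4 - 1*6)*(133 + 54980) = (-4 - 6)*55113 = -10*55113 = -551130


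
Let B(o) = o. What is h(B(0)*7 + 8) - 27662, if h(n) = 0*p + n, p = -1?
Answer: -27654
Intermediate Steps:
h(n) = n (h(n) = 0*(-1) + n = 0 + n = n)
h(B(0)*7 + 8) - 27662 = (0*7 + 8) - 27662 = (0 + 8) - 27662 = 8 - 27662 = -27654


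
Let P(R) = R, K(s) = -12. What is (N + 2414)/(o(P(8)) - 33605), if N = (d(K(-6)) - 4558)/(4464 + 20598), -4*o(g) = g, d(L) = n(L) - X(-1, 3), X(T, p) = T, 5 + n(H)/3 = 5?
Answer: -20165037/280752878 ≈ -0.071825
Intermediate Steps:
n(H) = 0 (n(H) = -15 + 3*5 = -15 + 15 = 0)
d(L) = 1 (d(L) = 0 - 1*(-1) = 0 + 1 = 1)
o(g) = -g/4
N = -1519/8354 (N = (1 - 4558)/(4464 + 20598) = -4557/25062 = -4557*1/25062 = -1519/8354 ≈ -0.18183)
(N + 2414)/(o(P(8)) - 33605) = (-1519/8354 + 2414)/(-¼*8 - 33605) = 20165037/(8354*(-2 - 33605)) = (20165037/8354)/(-33607) = (20165037/8354)*(-1/33607) = -20165037/280752878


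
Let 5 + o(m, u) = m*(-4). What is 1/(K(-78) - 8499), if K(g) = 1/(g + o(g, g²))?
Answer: -229/1946270 ≈ -0.00011766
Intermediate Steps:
o(m, u) = -5 - 4*m (o(m, u) = -5 + m*(-4) = -5 - 4*m)
K(g) = 1/(-5 - 3*g) (K(g) = 1/(g + (-5 - 4*g)) = 1/(-5 - 3*g))
1/(K(-78) - 8499) = 1/(-1/(5 + 3*(-78)) - 8499) = 1/(-1/(5 - 234) - 8499) = 1/(-1/(-229) - 8499) = 1/(-1*(-1/229) - 8499) = 1/(1/229 - 8499) = 1/(-1946270/229) = -229/1946270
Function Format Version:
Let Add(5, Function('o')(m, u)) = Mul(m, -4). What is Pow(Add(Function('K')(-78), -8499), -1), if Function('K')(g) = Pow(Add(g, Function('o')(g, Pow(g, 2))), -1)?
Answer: Rational(-229, 1946270) ≈ -0.00011766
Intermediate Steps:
Function('o')(m, u) = Add(-5, Mul(-4, m)) (Function('o')(m, u) = Add(-5, Mul(m, -4)) = Add(-5, Mul(-4, m)))
Function('K')(g) = Pow(Add(-5, Mul(-3, g)), -1) (Function('K')(g) = Pow(Add(g, Add(-5, Mul(-4, g))), -1) = Pow(Add(-5, Mul(-3, g)), -1))
Pow(Add(Function('K')(-78), -8499), -1) = Pow(Add(Mul(-1, Pow(Add(5, Mul(3, -78)), -1)), -8499), -1) = Pow(Add(Mul(-1, Pow(Add(5, -234), -1)), -8499), -1) = Pow(Add(Mul(-1, Pow(-229, -1)), -8499), -1) = Pow(Add(Mul(-1, Rational(-1, 229)), -8499), -1) = Pow(Add(Rational(1, 229), -8499), -1) = Pow(Rational(-1946270, 229), -1) = Rational(-229, 1946270)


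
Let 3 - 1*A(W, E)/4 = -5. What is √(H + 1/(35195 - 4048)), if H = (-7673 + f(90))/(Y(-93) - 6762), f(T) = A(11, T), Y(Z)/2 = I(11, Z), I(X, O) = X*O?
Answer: √1813733703286810/45723796 ≈ 0.93142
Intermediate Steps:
A(W, E) = 32 (A(W, E) = 12 - 4*(-5) = 12 + 20 = 32)
I(X, O) = O*X
Y(Z) = 22*Z (Y(Z) = 2*(Z*11) = 2*(11*Z) = 22*Z)
f(T) = 32
H = 2547/2936 (H = (-7673 + 32)/(22*(-93) - 6762) = -7641/(-2046 - 6762) = -7641/(-8808) = -7641*(-1/8808) = 2547/2936 ≈ 0.86751)
√(H + 1/(35195 - 4048)) = √(2547/2936 + 1/(35195 - 4048)) = √(2547/2936 + 1/31147) = √(79334345/91447592) = √1813733703286810/45723796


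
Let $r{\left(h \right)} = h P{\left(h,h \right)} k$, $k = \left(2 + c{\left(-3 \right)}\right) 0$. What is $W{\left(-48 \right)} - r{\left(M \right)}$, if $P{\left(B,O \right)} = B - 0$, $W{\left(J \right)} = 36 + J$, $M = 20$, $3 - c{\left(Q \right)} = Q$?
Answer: $-12$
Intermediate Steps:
$c{\left(Q \right)} = 3 - Q$
$k = 0$ ($k = \left(2 + \left(3 - -3\right)\right) 0 = \left(2 + \left(3 + 3\right)\right) 0 = \left(2 + 6\right) 0 = 8 \cdot 0 = 0$)
$P{\left(B,O \right)} = B$ ($P{\left(B,O \right)} = B + 0 = B$)
$r{\left(h \right)} = 0$ ($r{\left(h \right)} = h h 0 = h^{2} \cdot 0 = 0$)
$W{\left(-48 \right)} - r{\left(M \right)} = \left(36 - 48\right) - 0 = -12 + 0 = -12$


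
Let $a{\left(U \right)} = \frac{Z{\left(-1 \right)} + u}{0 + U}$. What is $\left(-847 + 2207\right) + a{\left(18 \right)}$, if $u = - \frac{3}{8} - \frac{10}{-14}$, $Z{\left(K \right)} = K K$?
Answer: $\frac{456985}{336} \approx 1360.1$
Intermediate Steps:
$Z{\left(K \right)} = K^{2}$
$u = \frac{19}{56}$ ($u = \left(-3\right) \frac{1}{8} - - \frac{5}{7} = - \frac{3}{8} + \frac{5}{7} = \frac{19}{56} \approx 0.33929$)
$a{\left(U \right)} = \frac{75}{56 U}$ ($a{\left(U \right)} = \frac{\left(-1\right)^{2} + \frac{19}{56}}{0 + U} = \frac{1 + \frac{19}{56}}{U} = \frac{75}{56 U}$)
$\left(-847 + 2207\right) + a{\left(18 \right)} = \left(-847 + 2207\right) + \frac{75}{56 \cdot 18} = 1360 + \frac{75}{56} \cdot \frac{1}{18} = 1360 + \frac{25}{336} = \frac{456985}{336}$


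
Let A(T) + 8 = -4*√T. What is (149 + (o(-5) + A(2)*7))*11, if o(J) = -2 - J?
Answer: 1056 - 308*√2 ≈ 620.42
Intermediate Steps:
A(T) = -8 - 4*√T
(149 + (o(-5) + A(2)*7))*11 = (149 + ((-2 - 1*(-5)) + (-8 - 4*√2)*7))*11 = (149 + ((-2 + 5) + (-56 - 28*√2)))*11 = (149 + (3 + (-56 - 28*√2)))*11 = (149 + (-53 - 28*√2))*11 = (96 - 28*√2)*11 = 1056 - 308*√2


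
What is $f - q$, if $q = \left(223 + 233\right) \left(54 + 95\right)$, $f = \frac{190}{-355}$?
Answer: $- \frac{4824062}{71} \approx -67945.0$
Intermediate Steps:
$f = - \frac{38}{71}$ ($f = 190 \left(- \frac{1}{355}\right) = - \frac{38}{71} \approx -0.53521$)
$q = 67944$ ($q = 456 \cdot 149 = 67944$)
$f - q = - \frac{38}{71} - 67944 = - \frac{4824062}{71}$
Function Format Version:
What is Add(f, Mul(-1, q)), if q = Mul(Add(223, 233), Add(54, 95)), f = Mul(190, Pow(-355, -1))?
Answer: Rational(-4824062, 71) ≈ -67945.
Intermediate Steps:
f = Rational(-38, 71) (f = Mul(190, Rational(-1, 355)) = Rational(-38, 71) ≈ -0.53521)
q = 67944 (q = Mul(456, 149) = 67944)
Add(f, Mul(-1, q)) = Add(Rational(-38, 71), Mul(-1, 67944)) = Add(Rational(-38, 71), -67944) = Rational(-4824062, 71)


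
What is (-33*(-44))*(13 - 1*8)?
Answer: 7260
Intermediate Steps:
(-33*(-44))*(13 - 1*8) = 1452*(13 - 8) = 1452*5 = 7260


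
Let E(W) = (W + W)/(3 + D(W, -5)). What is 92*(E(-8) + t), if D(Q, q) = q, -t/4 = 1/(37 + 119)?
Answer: 28612/39 ≈ 733.64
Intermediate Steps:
t = -1/39 (t = -4/(37 + 119) = -4/156 = -4*1/156 = -1/39 ≈ -0.025641)
E(W) = -W (E(W) = (W + W)/(3 - 5) = (2*W)/(-2) = (2*W)*(-1/2) = -W)
92*(E(-8) + t) = 92*(-1*(-8) - 1/39) = 92*(8 - 1/39) = 92*(311/39) = 28612/39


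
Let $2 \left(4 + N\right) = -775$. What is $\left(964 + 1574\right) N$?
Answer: $-993627$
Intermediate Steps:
$N = - \frac{783}{2}$ ($N = -4 + \frac{1}{2} \left(-775\right) = -4 - \frac{775}{2} = - \frac{783}{2} \approx -391.5$)
$\left(964 + 1574\right) N = \left(964 + 1574\right) \left(- \frac{783}{2}\right) = 2538 \left(- \frac{783}{2}\right) = -993627$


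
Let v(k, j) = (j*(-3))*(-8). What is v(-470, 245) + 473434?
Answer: 479314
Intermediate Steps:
v(k, j) = 24*j (v(k, j) = -3*j*(-8) = 24*j)
v(-470, 245) + 473434 = 24*245 + 473434 = 5880 + 473434 = 479314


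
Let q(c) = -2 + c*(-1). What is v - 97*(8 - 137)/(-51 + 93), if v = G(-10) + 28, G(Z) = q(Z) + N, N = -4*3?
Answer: 4507/14 ≈ 321.93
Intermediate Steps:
N = -12
q(c) = -2 - c
G(Z) = -14 - Z (G(Z) = (-2 - Z) - 12 = -14 - Z)
v = 24 (v = (-14 - 1*(-10)) + 28 = (-14 + 10) + 28 = -4 + 28 = 24)
v - 97*(8 - 137)/(-51 + 93) = 24 - 97*(8 - 137)/(-51 + 93) = 24 - (-12513)/42 = 24 - 97*(-43/14) = 24 + 4171/14 = 4507/14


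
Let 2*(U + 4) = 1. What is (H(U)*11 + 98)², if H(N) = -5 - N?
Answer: 26569/4 ≈ 6642.3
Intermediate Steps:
U = -7/2 (U = -4 + (½)*1 = -4 + ½ = -7/2 ≈ -3.5000)
(H(U)*11 + 98)² = ((-5 - 1*(-7/2))*11 + 98)² = ((-5 + 7/2)*11 + 98)² = (-3/2*11 + 98)² = (-33/2 + 98)² = (163/2)² = 26569/4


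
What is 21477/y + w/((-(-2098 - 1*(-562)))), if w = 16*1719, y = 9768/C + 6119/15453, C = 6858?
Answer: 1350823884081/114316448 ≈ 11817.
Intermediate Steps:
y = 3572389/1962531 (y = 9768/6858 + 6119/15453 = 9768*(1/6858) + 6119*(1/15453) = 1628/1143 + 6119/15453 = 3572389/1962531 ≈ 1.8203)
w = 27504
21477/y + w/((-(-2098 - 1*(-562)))) = 21477/(3572389/1962531) + 27504/((-(-2098 - 1*(-562)))) = 21477*(1962531/3572389) + 27504/((-(-2098 + 562))) = 42149278287/3572389 + 27504/((-1*(-1536))) = 42149278287/3572389 + 27504/1536 = 42149278287/3572389 + 27504*(1/1536) = 42149278287/3572389 + 573/32 = 1350823884081/114316448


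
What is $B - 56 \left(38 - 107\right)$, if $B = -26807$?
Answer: $-22943$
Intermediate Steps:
$B - 56 \left(38 - 107\right) = -26807 - 56 \left(38 - 107\right) = -26807 - 56 \left(-69\right) = -26807 - -3864 = -26807 + 3864 = -22943$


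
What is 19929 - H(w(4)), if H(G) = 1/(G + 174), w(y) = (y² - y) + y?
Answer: 3786509/190 ≈ 19929.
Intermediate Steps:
w(y) = y²
H(G) = 1/(174 + G)
19929 - H(w(4)) = 19929 - 1/(174 + 4²) = 19929 - 1/(174 + 16) = 19929 - 1/190 = 3786509/190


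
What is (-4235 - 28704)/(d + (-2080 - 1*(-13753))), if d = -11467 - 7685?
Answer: 32939/7479 ≈ 4.4042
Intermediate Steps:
d = -19152
(-4235 - 28704)/(d + (-2080 - 1*(-13753))) = (-4235 - 28704)/(-19152 + (-2080 - 1*(-13753))) = -32939/(-19152 + (-2080 + 13753)) = -32939/(-19152 + 11673) = -32939/(-7479) = -32939*(-1/7479) = 32939/7479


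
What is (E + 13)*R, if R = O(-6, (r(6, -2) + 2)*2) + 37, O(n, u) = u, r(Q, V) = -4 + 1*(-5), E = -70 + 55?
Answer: -46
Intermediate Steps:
E = -15
r(Q, V) = -9 (r(Q, V) = -4 - 5 = -9)
R = 23 (R = (-9 + 2)*2 + 37 = -7*2 + 37 = -14 + 37 = 23)
(E + 13)*R = (-15 + 13)*23 = -2*23 = -46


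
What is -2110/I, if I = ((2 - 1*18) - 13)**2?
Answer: -2110/841 ≈ -2.5089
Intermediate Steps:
I = 841 (I = ((2 - 18) - 13)**2 = (-16 - 13)**2 = (-29)**2 = 841)
-2110/I = -2110/841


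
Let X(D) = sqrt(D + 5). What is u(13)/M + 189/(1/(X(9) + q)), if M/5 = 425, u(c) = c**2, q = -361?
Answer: -144986456/2125 + 189*sqrt(14) ≈ -67522.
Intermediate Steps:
X(D) = sqrt(5 + D)
M = 2125 (M = 5*425 = 2125)
u(13)/M + 189/(1/(X(9) + q)) = 13**2/2125 + 189/(1/(sqrt(5 + 9) - 361)) = 169*(1/2125) + 189/(1/(sqrt(14) - 361)) = 169/2125 + 189/(1/(-361 + sqrt(14))) = 169/2125 + 189*(-361 + sqrt(14)) = 169/2125 + (-68229 + 189*sqrt(14)) = -144986456/2125 + 189*sqrt(14)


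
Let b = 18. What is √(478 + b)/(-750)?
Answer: -2*√31/375 ≈ -0.029695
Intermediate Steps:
√(478 + b)/(-750) = √(478 + 18)/(-750) = √496*(-1/750) = (4*√31)*(-1/750) = -2*√31/375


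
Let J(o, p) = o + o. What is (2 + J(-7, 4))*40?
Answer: -480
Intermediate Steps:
J(o, p) = 2*o
(2 + J(-7, 4))*40 = (2 + 2*(-7))*40 = (2 - 14)*40 = -12*40 = -480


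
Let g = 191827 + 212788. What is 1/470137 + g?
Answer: 190224482256/470137 ≈ 4.0462e+5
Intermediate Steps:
g = 404615
1/470137 + g = 1/470137 + 404615 = 190224482256/470137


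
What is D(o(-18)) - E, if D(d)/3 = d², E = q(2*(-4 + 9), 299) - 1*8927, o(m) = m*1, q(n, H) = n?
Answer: 9889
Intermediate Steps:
o(m) = m
E = -8917 (E = 2*(-4 + 9) - 1*8927 = 2*5 - 8927 = 10 - 8927 = -8917)
D(d) = 3*d²
D(o(-18)) - E = 3*(-18)² - 1*(-8917) = 3*324 + 8917 = 972 + 8917 = 9889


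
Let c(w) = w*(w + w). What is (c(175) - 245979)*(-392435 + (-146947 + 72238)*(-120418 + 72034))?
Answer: -667671164045509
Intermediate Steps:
c(w) = 2*w² (c(w) = w*(2*w) = 2*w²)
(c(175) - 245979)*(-392435 + (-146947 + 72238)*(-120418 + 72034)) = (2*175² - 245979)*(-392435 + (-146947 + 72238)*(-120418 + 72034)) = (2*30625 - 245979)*(-392435 - 74709*(-48384)) = (61250 - 245979)*(-392435 + 3614720256) = -184729*3614327821 = -667671164045509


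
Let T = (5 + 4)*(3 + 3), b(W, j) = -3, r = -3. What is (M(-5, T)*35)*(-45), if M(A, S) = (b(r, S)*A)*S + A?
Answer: -1267875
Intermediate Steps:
T = 54 (T = 9*6 = 54)
M(A, S) = A - 3*A*S (M(A, S) = (-3*A)*S + A = -3*A*S + A = A - 3*A*S)
(M(-5, T)*35)*(-45) = (-5*(1 - 3*54)*35)*(-45) = (-5*(1 - 162)*35)*(-45) = (-5*(-161)*35)*(-45) = (805*35)*(-45) = 28175*(-45) = -1267875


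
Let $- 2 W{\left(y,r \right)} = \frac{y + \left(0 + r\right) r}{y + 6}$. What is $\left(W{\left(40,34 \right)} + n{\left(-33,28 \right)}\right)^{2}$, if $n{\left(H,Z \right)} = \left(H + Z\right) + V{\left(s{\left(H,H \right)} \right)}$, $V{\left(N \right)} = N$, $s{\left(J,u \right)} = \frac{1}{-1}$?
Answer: $361$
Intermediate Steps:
$s{\left(J,u \right)} = -1$
$n{\left(H,Z \right)} = -1 + H + Z$ ($n{\left(H,Z \right)} = \left(H + Z\right) - 1 = -1 + H + Z$)
$W{\left(y,r \right)} = - \frac{y + r^{2}}{2 \left(6 + y\right)}$ ($W{\left(y,r \right)} = - \frac{\left(y + \left(0 + r\right) r\right) \frac{1}{y + 6}}{2} = - \frac{\left(y + r r\right) \frac{1}{6 + y}}{2} = - \frac{\left(y + r^{2}\right) \frac{1}{6 + y}}{2} = - \frac{\frac{1}{6 + y} \left(y + r^{2}\right)}{2} = - \frac{y + r^{2}}{2 \left(6 + y\right)}$)
$\left(W{\left(40,34 \right)} + n{\left(-33,28 \right)}\right)^{2} = \left(\frac{\left(-1\right) 40 - 34^{2}}{2 \left(6 + 40\right)} - 6\right)^{2} = \left(\frac{-40 - 1156}{2 \cdot 46} - 6\right)^{2} = \left(\frac{1}{2} \cdot \frac{1}{46} \left(-40 - 1156\right) - 6\right)^{2} = \left(\frac{1}{2} \cdot \frac{1}{46} \left(-1196\right) - 6\right)^{2} = \left(-13 - 6\right)^{2} = \left(-19\right)^{2} = 361$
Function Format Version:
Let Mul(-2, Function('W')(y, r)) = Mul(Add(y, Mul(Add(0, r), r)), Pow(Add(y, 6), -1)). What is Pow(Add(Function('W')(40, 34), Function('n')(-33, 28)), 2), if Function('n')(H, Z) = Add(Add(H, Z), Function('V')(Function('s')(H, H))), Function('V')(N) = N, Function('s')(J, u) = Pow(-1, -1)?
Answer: 361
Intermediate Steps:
Function('s')(J, u) = -1
Function('n')(H, Z) = Add(-1, H, Z) (Function('n')(H, Z) = Add(Add(H, Z), -1) = Add(-1, H, Z))
Function('W')(y, r) = Mul(Rational(-1, 2), Pow(Add(6, y), -1), Add(y, Pow(r, 2))) (Function('W')(y, r) = Mul(Rational(-1, 2), Mul(Add(y, Mul(Add(0, r), r)), Pow(Add(y, 6), -1))) = Mul(Rational(-1, 2), Mul(Add(y, Mul(r, r)), Pow(Add(6, y), -1))) = Mul(Rational(-1, 2), Mul(Add(y, Pow(r, 2)), Pow(Add(6, y), -1))) = Mul(Rational(-1, 2), Mul(Pow(Add(6, y), -1), Add(y, Pow(r, 2)))) = Mul(Rational(-1, 2), Pow(Add(6, y), -1), Add(y, Pow(r, 2))))
Pow(Add(Function('W')(40, 34), Function('n')(-33, 28)), 2) = Pow(Add(Mul(Rational(1, 2), Pow(Add(6, 40), -1), Add(Mul(-1, 40), Mul(-1, Pow(34, 2)))), Add(-1, -33, 28)), 2) = Pow(Add(Mul(Rational(1, 2), Pow(46, -1), Add(-40, Mul(-1, 1156))), -6), 2) = Pow(Add(Mul(Rational(1, 2), Rational(1, 46), Add(-40, -1156)), -6), 2) = Pow(Add(Mul(Rational(1, 2), Rational(1, 46), -1196), -6), 2) = Pow(Add(-13, -6), 2) = Pow(-19, 2) = 361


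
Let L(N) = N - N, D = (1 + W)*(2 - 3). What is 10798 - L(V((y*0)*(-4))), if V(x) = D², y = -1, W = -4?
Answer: 10798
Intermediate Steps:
D = 3 (D = (1 - 4)*(2 - 3) = -3*(-1) = 3)
V(x) = 9 (V(x) = 3² = 9)
L(N) = 0
10798 - L(V((y*0)*(-4))) = 10798 - 1*0 = 10798 + 0 = 10798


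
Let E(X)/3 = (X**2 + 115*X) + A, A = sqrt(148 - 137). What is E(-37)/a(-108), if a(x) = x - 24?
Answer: 1443/22 - sqrt(11)/44 ≈ 65.516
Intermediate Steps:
A = sqrt(11) ≈ 3.3166
E(X) = 3*sqrt(11) + 3*X**2 + 345*X (E(X) = 3*((X**2 + 115*X) + sqrt(11)) = 3*(sqrt(11) + X**2 + 115*X) = 3*sqrt(11) + 3*X**2 + 345*X)
a(x) = -24 + x
E(-37)/a(-108) = (3*sqrt(11) + 3*(-37)**2 + 345*(-37))/(-24 - 108) = (3*sqrt(11) + 3*1369 - 12765)/(-132) = (3*sqrt(11) + 4107 - 12765)*(-1/132) = (-8658 + 3*sqrt(11))*(-1/132) = 1443/22 - sqrt(11)/44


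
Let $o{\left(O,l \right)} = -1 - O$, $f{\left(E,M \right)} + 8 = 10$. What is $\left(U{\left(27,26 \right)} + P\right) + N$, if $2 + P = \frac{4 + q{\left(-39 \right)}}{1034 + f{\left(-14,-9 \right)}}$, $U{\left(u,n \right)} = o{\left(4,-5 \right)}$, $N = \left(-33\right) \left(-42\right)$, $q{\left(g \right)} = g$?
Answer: $\frac{204087}{148} \approx 1379.0$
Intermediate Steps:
$f{\left(E,M \right)} = 2$ ($f{\left(E,M \right)} = -8 + 10 = 2$)
$N = 1386$
$U{\left(u,n \right)} = -5$ ($U{\left(u,n \right)} = -1 - 4 = -5$)
$P = - \frac{301}{148}$ ($P = -2 + \frac{4 - 39}{1034 + 2} = -2 - \frac{35}{1036} = -2 - \frac{5}{148} = - \frac{301}{148} \approx -2.0338$)
$\left(U{\left(27,26 \right)} + P\right) + N = \left(-5 - \frac{301}{148}\right) + 1386 = - \frac{1041}{148} + 1386 = \frac{204087}{148}$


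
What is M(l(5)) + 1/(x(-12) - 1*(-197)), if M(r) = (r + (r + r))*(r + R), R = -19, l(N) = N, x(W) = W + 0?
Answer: -38849/185 ≈ -209.99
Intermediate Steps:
x(W) = W
M(r) = 3*r*(-19 + r) (M(r) = (r + (r + r))*(r - 19) = (r + 2*r)*(-19 + r) = (3*r)*(-19 + r) = 3*r*(-19 + r))
M(l(5)) + 1/(x(-12) - 1*(-197)) = 3*5*(-19 + 5) + 1/(-12 - 1*(-197)) = 3*5*(-14) + 1/(-12 + 197) = -210 + 1/185 = -38849/185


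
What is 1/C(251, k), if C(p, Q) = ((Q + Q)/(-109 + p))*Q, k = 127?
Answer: 71/16129 ≈ 0.0044020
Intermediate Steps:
C(p, Q) = 2*Q²/(-109 + p) (C(p, Q) = ((2*Q)/(-109 + p))*Q = (2*Q/(-109 + p))*Q = 2*Q²/(-109 + p))
1/C(251, k) = 1/(2*127²/(-109 + 251)) = 1/(2*16129/142) = 1/(2*16129*(1/142)) = 1/(16129/71) = 71/16129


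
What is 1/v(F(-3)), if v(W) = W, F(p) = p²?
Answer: ⅑ ≈ 0.11111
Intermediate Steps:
1/v(F(-3)) = 1/((-3)²) = 1/9 = ⅑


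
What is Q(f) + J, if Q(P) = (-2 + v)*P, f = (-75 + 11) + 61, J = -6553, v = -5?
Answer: -6532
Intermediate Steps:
f = -3 (f = -64 + 61 = -3)
Q(P) = -7*P (Q(P) = (-2 - 5)*P = -7*P)
Q(f) + J = -7*(-3) - 6553 = 21 - 6553 = -6532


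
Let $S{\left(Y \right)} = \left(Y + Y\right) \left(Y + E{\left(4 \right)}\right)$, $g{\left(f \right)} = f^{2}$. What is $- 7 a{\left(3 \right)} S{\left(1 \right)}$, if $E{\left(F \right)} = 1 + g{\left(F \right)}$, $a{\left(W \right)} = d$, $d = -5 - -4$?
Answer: $252$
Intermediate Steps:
$d = -1$ ($d = -5 + 4 = -1$)
$a{\left(W \right)} = -1$
$E{\left(F \right)} = 1 + F^{2}$
$S{\left(Y \right)} = 2 Y \left(17 + Y\right)$ ($S{\left(Y \right)} = \left(Y + Y\right) \left(Y + \left(1 + 4^{2}\right)\right) = 2 Y \left(Y + \left(1 + 16\right)\right) = 2 Y \left(Y + 17\right) = 2 Y \left(17 + Y\right)$)
$- 7 a{\left(3 \right)} S{\left(1 \right)} = \left(-7\right) \left(-1\right) 2 \cdot 1 \left(17 + 1\right) = 7 \cdot 2 \cdot 1 \cdot 18 = 7 \cdot 36 = 252$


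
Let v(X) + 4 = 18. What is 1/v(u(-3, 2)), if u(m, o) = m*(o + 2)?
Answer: 1/14 ≈ 0.071429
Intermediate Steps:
u(m, o) = m*(2 + o)
v(X) = 14 (v(X) = -4 + 18 = 14)
1/v(u(-3, 2)) = 1/14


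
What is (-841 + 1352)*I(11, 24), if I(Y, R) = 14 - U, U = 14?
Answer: 0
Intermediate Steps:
I(Y, R) = 0 (I(Y, R) = 14 - 1*14 = 14 - 14 = 0)
(-841 + 1352)*I(11, 24) = (-841 + 1352)*0 = 511*0 = 0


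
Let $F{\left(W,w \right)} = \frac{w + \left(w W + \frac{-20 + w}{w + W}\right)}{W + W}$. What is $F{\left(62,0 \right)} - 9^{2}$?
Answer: $- \frac{155687}{1922} \approx -81.003$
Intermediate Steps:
$F{\left(W,w \right)} = \frac{w + W w + \frac{-20 + w}{W + w}}{2 W}$ ($F{\left(W,w \right)} = \frac{w + \left(W w + \frac{-20 + w}{W + w}\right)}{2 W} = \left(w + \left(W w + \frac{-20 + w}{W + w}\right)\right) \frac{1}{2 W} = \left(w + W w + \frac{-20 + w}{W + w}\right) \frac{1}{2 W} = \frac{w + W w + \frac{-20 + w}{W + w}}{2 W}$)
$F{\left(62,0 \right)} - 9^{2} = \frac{-20 + 0 + 0^{2} + 62 \cdot 0 + 62 \cdot 0^{2} + 0 \cdot 62^{2}}{2 \cdot 62 \left(62 + 0\right)} - 9^{2} = \frac{1}{2} \cdot \frac{1}{62} \cdot \frac{1}{62} \left(-20 + 0 + 0 + 0 + 62 \cdot 0 + 0 \cdot 3844\right) - 81 = \frac{1}{2} \cdot \frac{1}{62} \cdot \frac{1}{62} \left(-20 + 0 + 0 + 0 + 0 + 0\right) - 81 = \frac{1}{2} \cdot \frac{1}{62} \cdot \frac{1}{62} \left(-20\right) - 81 = - \frac{5}{1922} - 81 = - \frac{155687}{1922}$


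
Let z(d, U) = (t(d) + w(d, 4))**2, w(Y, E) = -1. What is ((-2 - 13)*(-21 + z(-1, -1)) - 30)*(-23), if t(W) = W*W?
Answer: -6555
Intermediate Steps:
t(W) = W**2
z(d, U) = (-1 + d**2)**2 (z(d, U) = (d**2 - 1)**2 = (-1 + d**2)**2)
((-2 - 13)*(-21 + z(-1, -1)) - 30)*(-23) = ((-2 - 13)*(-21 + (-1 + (-1)**2)**2) - 30)*(-23) = (-15*(-21 + (-1 + 1)**2) - 30)*(-23) = (-15*(-21 + 0**2) - 30)*(-23) = (-15*(-21 + 0) - 30)*(-23) = (-15*(-21) - 30)*(-23) = (315 - 30)*(-23) = 285*(-23) = -6555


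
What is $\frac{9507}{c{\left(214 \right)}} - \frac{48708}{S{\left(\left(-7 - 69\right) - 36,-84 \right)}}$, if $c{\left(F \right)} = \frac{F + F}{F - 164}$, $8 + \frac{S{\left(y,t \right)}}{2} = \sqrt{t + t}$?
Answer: $\frac{12104331}{6206} + \frac{12177 i \sqrt{42}}{58} \approx 1950.4 + 1360.6 i$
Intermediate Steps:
$S{\left(y,t \right)} = -16 + 2 \sqrt{2} \sqrt{t}$ ($S{\left(y,t \right)} = -16 + 2 \sqrt{t + t} = -16 + 2 \sqrt{2 t} = -16 + 2 \sqrt{2} \sqrt{t}$)
$c{\left(F \right)} = \frac{2 F}{-164 + F}$
$\frac{9507}{c{\left(214 \right)}} - \frac{48708}{S{\left(\left(-7 - 69\right) - 36,-84 \right)}} = \frac{9507}{2 \cdot 214 \frac{1}{-164 + 214}} - \frac{48708}{-16 + 2 \sqrt{2} \sqrt{-84}} = \frac{9507}{2 \cdot 214 \cdot \frac{1}{50}} - \frac{48708}{-16 + 2 \sqrt{2} \cdot 2 i \sqrt{21}} = \frac{9507}{2 \cdot 214 \cdot \frac{1}{50}} - \frac{48708}{-16 + 4 i \sqrt{42}} = \frac{9507}{\frac{214}{25}} - \frac{48708}{-16 + 4 i \sqrt{42}} = 9507 \cdot \frac{25}{214} - \frac{48708}{-16 + 4 i \sqrt{42}} = \frac{237675}{214} - \frac{48708}{-16 + 4 i \sqrt{42}}$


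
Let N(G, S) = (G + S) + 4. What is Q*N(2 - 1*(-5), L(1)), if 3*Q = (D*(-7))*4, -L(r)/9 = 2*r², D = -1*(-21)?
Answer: 1372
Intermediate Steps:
D = 21
L(r) = -18*r²
N(G, S) = 4 + G + S
Q = -196 (Q = ((21*(-7))*4)/3 = (-147*4)/3 = (⅓)*(-588) = -196)
Q*N(2 - 1*(-5), L(1)) = -196*(4 + (2 - 1*(-5)) - 18*1²) = -196*(4 + (2 + 5) - 18*1) = -196*(4 + 7 - 18) = -196*(-7) = 1372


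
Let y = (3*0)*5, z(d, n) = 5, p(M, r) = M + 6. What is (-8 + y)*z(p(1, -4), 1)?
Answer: -40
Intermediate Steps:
p(M, r) = 6 + M
y = 0 (y = 0*5 = 0)
(-8 + y)*z(p(1, -4), 1) = (-8 + 0)*5 = -8*5 = -40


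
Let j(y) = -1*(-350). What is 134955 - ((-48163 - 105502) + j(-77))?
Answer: 288270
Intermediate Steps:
j(y) = 350
134955 - ((-48163 - 105502) + j(-77)) = 134955 - ((-48163 - 105502) + 350) = 134955 - (-153665 + 350) = 134955 - 1*(-153315) = 134955 + 153315 = 288270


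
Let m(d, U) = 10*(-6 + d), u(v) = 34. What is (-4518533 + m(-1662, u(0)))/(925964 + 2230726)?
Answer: -4535213/3156690 ≈ -1.4367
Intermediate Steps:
m(d, U) = -60 + 10*d
(-4518533 + m(-1662, u(0)))/(925964 + 2230726) = (-4518533 + (-60 + 10*(-1662)))/(925964 + 2230726) = (-4518533 + (-60 - 16620))/3156690 = (-4518533 - 16680)*(1/3156690) = -4535213*1/3156690 = -4535213/3156690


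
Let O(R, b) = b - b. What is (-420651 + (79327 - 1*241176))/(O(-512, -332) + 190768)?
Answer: -145625/47692 ≈ -3.0534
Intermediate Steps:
O(R, b) = 0
(-420651 + (79327 - 1*241176))/(O(-512, -332) + 190768) = (-420651 + (79327 - 1*241176))/(0 + 190768) = (-420651 + (79327 - 241176))/190768 = (-420651 - 161849)*(1/190768) = -582500*1/190768 = -145625/47692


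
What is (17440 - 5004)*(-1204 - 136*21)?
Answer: -50490160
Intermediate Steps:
(17440 - 5004)*(-1204 - 136*21) = 12436*(-1204 - 2856) = 12436*(-4060) = -50490160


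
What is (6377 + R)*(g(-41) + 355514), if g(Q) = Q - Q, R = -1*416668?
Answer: -145864194574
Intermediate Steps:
R = -416668
g(Q) = 0
(6377 + R)*(g(-41) + 355514) = (6377 - 416668)*(0 + 355514) = -410291*355514 = -145864194574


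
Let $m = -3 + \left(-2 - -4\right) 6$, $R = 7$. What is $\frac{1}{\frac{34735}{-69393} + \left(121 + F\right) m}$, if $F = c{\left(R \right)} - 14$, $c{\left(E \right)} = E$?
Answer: $\frac{69393}{71162483} \approx 0.00097513$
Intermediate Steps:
$m = 9$ ($m = -3 + \left(-2 + 4\right) 6 = -3 + 2 \cdot 6 = -3 + 12 = 9$)
$F = -7$ ($F = 7 - 14 = -7$)
$\frac{1}{\frac{34735}{-69393} + \left(121 + F\right) m} = \frac{1}{\frac{34735}{-69393} + \left(121 - 7\right) 9} = \frac{1}{34735 \left(- \frac{1}{69393}\right) + 114 \cdot 9} = \frac{1}{- \frac{34735}{69393} + 1026} = \frac{1}{\frac{71162483}{69393}} = \frac{69393}{71162483}$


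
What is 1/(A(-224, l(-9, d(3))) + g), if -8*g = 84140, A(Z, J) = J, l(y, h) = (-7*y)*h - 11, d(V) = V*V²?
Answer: -2/17655 ≈ -0.00011328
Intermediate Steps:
d(V) = V³
l(y, h) = -11 - 7*h*y (l(y, h) = -7*h*y - 11 = -11 - 7*h*y)
g = -21035/2 (g = -⅛*84140 = -21035/2 ≈ -10518.)
1/(A(-224, l(-9, d(3))) + g) = 1/((-11 - 7*3³*(-9)) - 21035/2) = 1/((-11 - 7*27*(-9)) - 21035/2) = 1/((-11 + 1701) - 21035/2) = 1/(1690 - 21035/2) = 1/(-17655/2) = -2/17655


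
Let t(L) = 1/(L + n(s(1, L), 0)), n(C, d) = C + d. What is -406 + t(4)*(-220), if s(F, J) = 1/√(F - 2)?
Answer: -7782/17 - 220*I/17 ≈ -457.76 - 12.941*I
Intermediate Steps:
s(F, J) = (-2 + F)^(-½) (s(F, J) = 1/√(-2 + F) = (-2 + F)^(-½))
t(L) = 1/(L - I) (t(L) = 1/(L + ((-2 + 1)^(-½) + 0)) = 1/(L + ((-1)^(-½) + 0)) = 1/(L + (-I + 0)) = 1/(L - I))
-406 + t(4)*(-220) = -406 - 220/(4 - I) = -406 + ((4 + I)/17)*(-220) = -406 - 220*(4 + I)/17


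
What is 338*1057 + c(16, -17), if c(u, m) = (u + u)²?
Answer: 358290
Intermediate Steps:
c(u, m) = 4*u² (c(u, m) = (2*u)² = 4*u²)
338*1057 + c(16, -17) = 338*1057 + 4*16² = 357266 + 4*256 = 357266 + 1024 = 358290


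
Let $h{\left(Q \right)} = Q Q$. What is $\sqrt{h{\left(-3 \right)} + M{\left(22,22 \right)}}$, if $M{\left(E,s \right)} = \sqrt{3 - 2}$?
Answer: $\sqrt{10} \approx 3.1623$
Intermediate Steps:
$M{\left(E,s \right)} = 1$ ($M{\left(E,s \right)} = \sqrt{1} = 1$)
$h{\left(Q \right)} = Q^{2}$
$\sqrt{h{\left(-3 \right)} + M{\left(22,22 \right)}} = \sqrt{\left(-3\right)^{2} + 1} = \sqrt{9 + 1} = \sqrt{10}$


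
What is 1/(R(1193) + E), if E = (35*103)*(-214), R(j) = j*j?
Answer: 1/651779 ≈ 1.5343e-6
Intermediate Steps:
R(j) = j²
E = -771470 (E = 3605*(-214) = -771470)
1/(R(1193) + E) = 1/(1193² - 771470) = 1/(1423249 - 771470) = 1/651779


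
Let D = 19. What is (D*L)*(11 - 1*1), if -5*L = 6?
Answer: -228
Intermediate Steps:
L = -6/5 (L = -1/5*6 = -6/5 ≈ -1.2000)
(D*L)*(11 - 1*1) = (19*(-6/5))*(11 - 1*1) = -114*(11 - 1)/5 = -114/5*10 = -228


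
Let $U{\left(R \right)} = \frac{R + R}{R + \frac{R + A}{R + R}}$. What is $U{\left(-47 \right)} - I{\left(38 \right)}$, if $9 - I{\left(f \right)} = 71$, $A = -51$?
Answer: $\frac{69169}{1080} \approx 64.045$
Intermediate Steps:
$U{\left(R \right)} = \frac{2 R}{R + \frac{-51 + R}{2 R}}$ ($U{\left(R \right)} = \frac{R + R}{R + \frac{R - 51}{R + R}} = \frac{2 R}{R + \frac{-51 + R}{2 R}}$)
$I{\left(f \right)} = -62$ ($I{\left(f \right)} = 9 - 71 = -62$)
$U{\left(-47 \right)} - I{\left(38 \right)} = \frac{4 \left(-47\right)^{2}}{-51 - 47 + 2 \left(-47\right)^{2}} - -62 = 4 \cdot 2209 \frac{1}{-51 - 47 + 2 \cdot 2209} + 62 = 4 \cdot 2209 \frac{1}{-51 - 47 + 4418} + 62 = 4 \cdot 2209 \cdot \frac{1}{4320} + 62 = \frac{2209}{1080} + 62 = \frac{69169}{1080}$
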